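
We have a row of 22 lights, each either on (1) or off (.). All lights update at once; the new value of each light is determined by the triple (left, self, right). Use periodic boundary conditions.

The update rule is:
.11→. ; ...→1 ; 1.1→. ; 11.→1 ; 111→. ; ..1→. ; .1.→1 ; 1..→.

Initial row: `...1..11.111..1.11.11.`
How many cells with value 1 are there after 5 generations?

11.1...1...1..1..1..1.
.1.1.1.1.1.1..1..1..1.
.1.1.1.1.1.1..1..1..1.  (fixed point — unchanged through generation 5)
count of 1: 9

9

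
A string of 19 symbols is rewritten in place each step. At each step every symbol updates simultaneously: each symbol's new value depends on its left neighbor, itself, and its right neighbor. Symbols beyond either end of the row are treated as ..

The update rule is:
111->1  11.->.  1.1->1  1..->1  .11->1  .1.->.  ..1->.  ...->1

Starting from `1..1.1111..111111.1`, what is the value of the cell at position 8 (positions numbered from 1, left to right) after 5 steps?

.1..1111.1.11111.1.
..1.111.1.11111.1.1
1..111.1.11111.1.1.
.1.11.1.11111.1.1.1
..11.1.11111.1.1.1.
position 8 holds 1

1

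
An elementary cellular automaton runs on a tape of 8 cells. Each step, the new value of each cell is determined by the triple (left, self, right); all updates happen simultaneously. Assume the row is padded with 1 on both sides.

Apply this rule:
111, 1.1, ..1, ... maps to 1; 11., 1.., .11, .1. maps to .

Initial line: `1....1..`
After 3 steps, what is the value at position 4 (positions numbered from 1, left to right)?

.

..111..1
.1.1..1.
1.1..1.1
position 4 holds .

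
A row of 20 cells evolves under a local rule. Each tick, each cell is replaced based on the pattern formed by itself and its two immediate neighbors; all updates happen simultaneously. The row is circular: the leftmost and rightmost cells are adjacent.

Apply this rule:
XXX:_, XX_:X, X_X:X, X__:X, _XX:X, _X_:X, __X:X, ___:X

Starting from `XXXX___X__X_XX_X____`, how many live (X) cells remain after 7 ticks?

X__XXXXXXXXXXXXXXXXX
XXXX________________
X__XXXXXXXXXXXXXXXXX  (repeats tick 1; period 2)
tick 7: X__XXXXXXXXXXXXXXXXX
count of X: 18

18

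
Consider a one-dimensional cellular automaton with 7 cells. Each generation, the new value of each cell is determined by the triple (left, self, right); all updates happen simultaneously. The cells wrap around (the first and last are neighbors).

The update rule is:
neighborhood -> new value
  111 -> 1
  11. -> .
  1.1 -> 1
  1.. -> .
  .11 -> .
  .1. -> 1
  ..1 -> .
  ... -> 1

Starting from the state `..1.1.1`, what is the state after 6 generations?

generation 1: ..11111
generation 2: ...111.
generation 3: 11..1..
generation 4: ....1..
generation 5: 111.1.1
generation 6: 11.111.

11.111.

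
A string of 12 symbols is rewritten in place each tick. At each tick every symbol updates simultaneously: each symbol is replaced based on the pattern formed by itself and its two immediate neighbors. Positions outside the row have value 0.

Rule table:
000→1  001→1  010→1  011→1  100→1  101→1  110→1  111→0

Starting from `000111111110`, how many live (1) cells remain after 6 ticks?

10

111100000011
100111111111
111100000001
100111111111  (repeats tick 2; period 2)
tick 6: 100111111111
count of 1: 10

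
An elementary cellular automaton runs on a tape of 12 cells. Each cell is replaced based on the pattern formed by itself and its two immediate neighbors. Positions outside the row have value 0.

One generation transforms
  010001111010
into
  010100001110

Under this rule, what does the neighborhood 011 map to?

0

At position 5 the neighborhood is 011; the next row has 0 there.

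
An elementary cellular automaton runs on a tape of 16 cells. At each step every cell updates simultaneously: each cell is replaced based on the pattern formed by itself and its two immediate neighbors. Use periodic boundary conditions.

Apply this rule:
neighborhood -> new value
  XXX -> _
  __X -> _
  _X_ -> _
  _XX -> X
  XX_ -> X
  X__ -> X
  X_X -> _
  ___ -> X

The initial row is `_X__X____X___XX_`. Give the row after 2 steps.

X__X_X_XX_XX_X_X

__X__XXX__XX_XXX
X__X_X_XX_XX_X_X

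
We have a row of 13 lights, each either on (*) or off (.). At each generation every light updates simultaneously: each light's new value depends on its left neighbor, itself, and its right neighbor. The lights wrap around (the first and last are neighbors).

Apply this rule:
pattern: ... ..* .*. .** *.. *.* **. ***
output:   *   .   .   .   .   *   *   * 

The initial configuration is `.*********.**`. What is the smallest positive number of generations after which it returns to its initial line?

generation 1: *.*********.*
generation 2: **.*********.
generation 3: .**.*********
generation 4: *.**.********
generation 5: **.**.*******
generation 6: ***.**.******
generation 7: ****.**.*****
generation 8: *****.**.****
generation 9: ******.**.***
generation 10: *******.**.**
generation 11: ********.**.*
generation 12: *********.**.
generation 13: .*********.**

13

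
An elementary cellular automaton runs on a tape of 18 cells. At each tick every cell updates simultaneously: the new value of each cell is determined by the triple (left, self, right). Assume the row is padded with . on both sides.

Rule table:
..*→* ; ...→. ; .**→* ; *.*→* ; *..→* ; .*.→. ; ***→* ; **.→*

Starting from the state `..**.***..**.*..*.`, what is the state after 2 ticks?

*****************.

tick 1: .************.**.*
tick 2: *****************.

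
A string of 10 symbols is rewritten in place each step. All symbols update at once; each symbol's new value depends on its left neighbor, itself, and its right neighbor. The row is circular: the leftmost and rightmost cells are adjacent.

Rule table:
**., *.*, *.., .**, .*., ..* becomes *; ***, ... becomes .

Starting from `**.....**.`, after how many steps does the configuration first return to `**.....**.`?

***...****
..**.**...
.*******..
**.....**.

4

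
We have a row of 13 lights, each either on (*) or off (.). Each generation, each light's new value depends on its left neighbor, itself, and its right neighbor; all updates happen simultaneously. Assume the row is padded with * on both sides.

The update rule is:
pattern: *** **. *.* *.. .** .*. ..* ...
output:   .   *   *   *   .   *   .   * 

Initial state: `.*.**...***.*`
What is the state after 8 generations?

***.***...**.
..**..***..**
*..**...**...
**..***..***.
.**...**...**
*.***..***...
**..**...***.
.**..***...**

.**..***...**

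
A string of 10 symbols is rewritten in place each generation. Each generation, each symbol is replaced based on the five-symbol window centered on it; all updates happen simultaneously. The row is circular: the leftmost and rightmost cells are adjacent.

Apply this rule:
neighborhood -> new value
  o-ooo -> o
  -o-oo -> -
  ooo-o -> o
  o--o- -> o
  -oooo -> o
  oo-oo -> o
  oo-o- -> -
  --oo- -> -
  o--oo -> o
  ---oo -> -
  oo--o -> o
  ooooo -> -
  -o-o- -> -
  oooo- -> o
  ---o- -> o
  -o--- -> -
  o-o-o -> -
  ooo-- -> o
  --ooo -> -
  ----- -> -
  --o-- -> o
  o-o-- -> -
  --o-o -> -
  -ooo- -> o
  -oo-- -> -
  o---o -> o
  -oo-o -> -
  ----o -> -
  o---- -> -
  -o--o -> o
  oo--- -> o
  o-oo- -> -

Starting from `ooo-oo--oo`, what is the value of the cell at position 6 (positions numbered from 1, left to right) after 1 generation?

generation 1: -ooo--oo-o
position 6 holds -

-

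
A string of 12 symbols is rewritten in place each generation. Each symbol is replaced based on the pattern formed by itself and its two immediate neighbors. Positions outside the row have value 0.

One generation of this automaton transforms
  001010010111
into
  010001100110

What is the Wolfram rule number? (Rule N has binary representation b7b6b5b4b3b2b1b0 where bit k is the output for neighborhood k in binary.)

position 10: 111 → 1  (bit 7 = 1)
position 11: 110 → 0  (bit 6 = 0)
position 3: 101 → 0  (bit 5 = 0)
position 5: 100 → 1  (bit 4 = 1)
position 9: 011 → 1  (bit 3 = 1)
position 2: 010 → 0  (bit 2 = 0)
position 1: 001 → 1  (bit 1 = 1)
position 0: 000 → 0  (bit 0 = 0)
bits b7..b0 = 10011010 = 154

154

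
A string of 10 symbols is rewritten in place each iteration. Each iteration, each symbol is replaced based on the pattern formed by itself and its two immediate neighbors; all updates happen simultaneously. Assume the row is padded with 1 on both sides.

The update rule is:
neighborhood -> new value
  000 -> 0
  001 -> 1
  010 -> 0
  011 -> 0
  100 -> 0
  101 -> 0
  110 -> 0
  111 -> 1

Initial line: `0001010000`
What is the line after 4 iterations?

0010000001
0100000010
0000000100
0000001001

0000001001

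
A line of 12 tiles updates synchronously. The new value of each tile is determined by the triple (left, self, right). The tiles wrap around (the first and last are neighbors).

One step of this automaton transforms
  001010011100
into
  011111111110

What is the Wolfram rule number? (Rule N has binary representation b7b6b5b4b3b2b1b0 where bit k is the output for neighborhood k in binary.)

position 8: 111 → 1  (bit 7 = 1)
position 9: 110 → 1  (bit 6 = 1)
position 3: 101 → 1  (bit 5 = 1)
position 5: 100 → 1  (bit 4 = 1)
position 7: 011 → 1  (bit 3 = 1)
position 2: 010 → 1  (bit 2 = 1)
position 1: 001 → 1  (bit 1 = 1)
position 0: 000 → 0  (bit 0 = 0)
bits b7..b0 = 11111110 = 254

254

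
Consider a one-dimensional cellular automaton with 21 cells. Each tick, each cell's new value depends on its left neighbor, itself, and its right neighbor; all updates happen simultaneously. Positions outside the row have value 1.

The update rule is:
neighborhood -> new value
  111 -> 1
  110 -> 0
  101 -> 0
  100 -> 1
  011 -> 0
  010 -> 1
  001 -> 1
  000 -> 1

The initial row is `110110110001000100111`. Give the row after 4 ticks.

100000001111111111011
011111110111111110001
001111100011111101110
110111011101111000100

110111011101111000100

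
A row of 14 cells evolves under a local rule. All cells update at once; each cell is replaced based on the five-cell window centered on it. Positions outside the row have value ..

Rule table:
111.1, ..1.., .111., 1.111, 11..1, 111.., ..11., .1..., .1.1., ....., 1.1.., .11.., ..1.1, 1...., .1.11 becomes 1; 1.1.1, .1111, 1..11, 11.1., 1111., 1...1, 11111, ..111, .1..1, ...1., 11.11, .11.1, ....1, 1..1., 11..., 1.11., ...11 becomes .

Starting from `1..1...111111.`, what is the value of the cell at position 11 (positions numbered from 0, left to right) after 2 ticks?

.

1..11.......1.
1..11.1111..11
position 11 holds .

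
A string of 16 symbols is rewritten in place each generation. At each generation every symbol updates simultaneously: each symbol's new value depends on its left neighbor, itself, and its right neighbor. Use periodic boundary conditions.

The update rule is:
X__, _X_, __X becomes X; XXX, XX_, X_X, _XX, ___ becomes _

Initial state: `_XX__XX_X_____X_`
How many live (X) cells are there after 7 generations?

X__XX___XX___XXX
_XX__X_X__X_X___
X__XXX_XXXX_XX__
XXX___________XX
___X_________X__
__XXX_______XXX_
_X___X_____X___X
count of X: 4

4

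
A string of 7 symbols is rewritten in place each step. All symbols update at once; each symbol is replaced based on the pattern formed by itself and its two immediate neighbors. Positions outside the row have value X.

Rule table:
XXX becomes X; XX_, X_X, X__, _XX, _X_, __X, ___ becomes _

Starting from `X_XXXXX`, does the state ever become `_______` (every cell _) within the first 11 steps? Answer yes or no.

___XXXX
____XXX
_____XX
______X
_______
all cells are _ at step 5

yes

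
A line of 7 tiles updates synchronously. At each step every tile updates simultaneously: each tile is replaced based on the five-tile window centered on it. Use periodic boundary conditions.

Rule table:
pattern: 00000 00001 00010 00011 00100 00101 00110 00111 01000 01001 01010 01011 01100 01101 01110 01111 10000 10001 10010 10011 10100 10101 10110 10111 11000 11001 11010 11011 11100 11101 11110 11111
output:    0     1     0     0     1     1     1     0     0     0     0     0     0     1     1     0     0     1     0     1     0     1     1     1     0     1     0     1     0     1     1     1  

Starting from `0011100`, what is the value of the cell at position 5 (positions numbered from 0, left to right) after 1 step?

0

step 1: 1001000
position 5 holds 0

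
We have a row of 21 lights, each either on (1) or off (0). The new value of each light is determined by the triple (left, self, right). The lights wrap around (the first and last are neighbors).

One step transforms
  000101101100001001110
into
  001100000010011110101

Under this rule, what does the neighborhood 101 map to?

At position 4 the neighborhood is 101; the next row has 0 there.

0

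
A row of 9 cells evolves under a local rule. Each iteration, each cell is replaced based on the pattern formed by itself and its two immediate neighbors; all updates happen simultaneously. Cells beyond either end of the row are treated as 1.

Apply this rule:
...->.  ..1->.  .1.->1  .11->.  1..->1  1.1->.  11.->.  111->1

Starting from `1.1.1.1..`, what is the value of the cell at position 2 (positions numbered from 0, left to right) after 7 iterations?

iteration 1: ..1.1.11.
iteration 2: 1.1.1....
iteration 3: ..1.11...
iteration 4: 1.1...1..
iteration 5: ..11..11.
iteration 6: 1...1....
iteration 7: .1..11...
position 2 holds .

.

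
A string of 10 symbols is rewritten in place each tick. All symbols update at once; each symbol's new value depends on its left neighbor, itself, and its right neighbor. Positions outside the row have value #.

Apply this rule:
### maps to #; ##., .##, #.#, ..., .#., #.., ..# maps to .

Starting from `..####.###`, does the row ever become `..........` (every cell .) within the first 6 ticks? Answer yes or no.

tick 1: ...##...##
tick 2: .........#
tick 3: ..........
all cells are . at tick 3

yes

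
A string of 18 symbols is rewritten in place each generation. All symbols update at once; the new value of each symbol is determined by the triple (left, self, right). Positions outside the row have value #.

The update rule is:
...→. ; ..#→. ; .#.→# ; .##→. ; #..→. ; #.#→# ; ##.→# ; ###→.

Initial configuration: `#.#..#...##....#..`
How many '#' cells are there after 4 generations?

generation 1: ###..#....#....#..
generation 2: ..#..#....#....#..
generation 3: ..#..#....#....#..  (fixed point — unchanged through generation 4)
count of #: 4

4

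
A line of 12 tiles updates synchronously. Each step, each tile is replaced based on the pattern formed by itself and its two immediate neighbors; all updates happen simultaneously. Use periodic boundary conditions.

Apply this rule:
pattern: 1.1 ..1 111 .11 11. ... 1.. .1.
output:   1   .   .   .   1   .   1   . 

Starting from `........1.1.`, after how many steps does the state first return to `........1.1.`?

.........1.1
1.........1.
.1.........1
1.1.........
.1.1........
..1.1.......
...1.1......
....1.1.....
.....1.1....
......1.1...
.......1.1..
........1.1.

12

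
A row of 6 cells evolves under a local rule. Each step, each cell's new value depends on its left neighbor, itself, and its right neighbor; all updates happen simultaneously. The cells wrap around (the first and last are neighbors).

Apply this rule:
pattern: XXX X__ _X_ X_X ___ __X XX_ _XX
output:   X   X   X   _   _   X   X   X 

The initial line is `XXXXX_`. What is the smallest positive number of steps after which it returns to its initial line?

step 1: XXXXX_

1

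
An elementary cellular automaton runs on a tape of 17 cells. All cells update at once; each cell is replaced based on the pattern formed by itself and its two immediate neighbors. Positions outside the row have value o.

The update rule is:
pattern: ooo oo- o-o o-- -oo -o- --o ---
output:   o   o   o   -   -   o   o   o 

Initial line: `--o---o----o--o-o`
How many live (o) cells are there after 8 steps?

-oo-ooo-oooo-ooo-
o-oo-ooo-oooo-ooo
oo-oo-ooo-oooo-oo
ooo-oo-ooo-oooo-o
oooo-oo-ooo-oooo-
ooooo-oo-ooo-oooo
oooooo-oo-ooo-ooo
ooooooo-oo-ooo-oo
count of o: 14

14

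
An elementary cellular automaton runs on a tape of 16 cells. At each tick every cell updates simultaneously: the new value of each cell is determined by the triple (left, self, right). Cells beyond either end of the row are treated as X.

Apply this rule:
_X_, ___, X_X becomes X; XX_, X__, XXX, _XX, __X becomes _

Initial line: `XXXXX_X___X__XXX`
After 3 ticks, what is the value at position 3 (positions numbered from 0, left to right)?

_____XX_X_X_____
_XXX___XXXX_XXX_
X____X_____X___X
position 3 holds _

_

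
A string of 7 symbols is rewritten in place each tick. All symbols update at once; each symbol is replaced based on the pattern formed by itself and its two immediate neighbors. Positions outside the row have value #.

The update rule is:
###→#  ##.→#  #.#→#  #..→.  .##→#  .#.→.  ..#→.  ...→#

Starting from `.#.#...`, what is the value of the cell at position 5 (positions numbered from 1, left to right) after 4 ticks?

#

#.#..#.
##....#
##.##.#
#######
position 5 holds #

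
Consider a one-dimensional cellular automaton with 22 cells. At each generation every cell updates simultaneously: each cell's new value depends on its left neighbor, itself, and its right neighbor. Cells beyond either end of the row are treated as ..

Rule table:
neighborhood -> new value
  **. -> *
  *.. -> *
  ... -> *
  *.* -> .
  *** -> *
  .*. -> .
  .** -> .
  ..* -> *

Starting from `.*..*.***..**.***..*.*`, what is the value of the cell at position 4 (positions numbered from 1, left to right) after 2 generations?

*.**...****.*..****...
...****.***..**.******
position 4 holds *

*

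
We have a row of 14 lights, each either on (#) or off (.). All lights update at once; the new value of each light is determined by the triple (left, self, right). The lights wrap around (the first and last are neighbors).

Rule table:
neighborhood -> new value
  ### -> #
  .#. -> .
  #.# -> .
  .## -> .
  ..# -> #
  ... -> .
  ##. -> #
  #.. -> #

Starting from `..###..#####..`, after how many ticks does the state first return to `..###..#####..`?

.#.####.#####.
#...###..#####
##.#.####.####
##....###..###
###..#.####.##
#####...###..#
######.#.####.
.#####....###.
#.#####..#.###
#..######...##
###.######.#.#
###..#####....
.####.#####..#
..###..######.
.#.####.######
....###..#####
#..#.####.####
###...###..###
####.#.####.##
####....###..#
#####..#.####.
.######...###.
#.######.#.###
#..#####....##
###.#####..#.#
###..######...
.####.######.#
..###..#####..

28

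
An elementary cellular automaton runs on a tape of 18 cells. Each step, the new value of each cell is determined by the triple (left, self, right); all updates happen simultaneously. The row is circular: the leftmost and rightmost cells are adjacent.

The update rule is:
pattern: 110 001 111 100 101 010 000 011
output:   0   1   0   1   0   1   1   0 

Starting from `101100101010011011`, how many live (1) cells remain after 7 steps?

9

step 1: 000011101011100000
step 2: 111100001000011111
step 3: 000011111111100000
step 4: 111100000000011111
step 5: 000011111111100000  (repeats step 3; period 2)
step 7: 000011111111100000
count of 1: 9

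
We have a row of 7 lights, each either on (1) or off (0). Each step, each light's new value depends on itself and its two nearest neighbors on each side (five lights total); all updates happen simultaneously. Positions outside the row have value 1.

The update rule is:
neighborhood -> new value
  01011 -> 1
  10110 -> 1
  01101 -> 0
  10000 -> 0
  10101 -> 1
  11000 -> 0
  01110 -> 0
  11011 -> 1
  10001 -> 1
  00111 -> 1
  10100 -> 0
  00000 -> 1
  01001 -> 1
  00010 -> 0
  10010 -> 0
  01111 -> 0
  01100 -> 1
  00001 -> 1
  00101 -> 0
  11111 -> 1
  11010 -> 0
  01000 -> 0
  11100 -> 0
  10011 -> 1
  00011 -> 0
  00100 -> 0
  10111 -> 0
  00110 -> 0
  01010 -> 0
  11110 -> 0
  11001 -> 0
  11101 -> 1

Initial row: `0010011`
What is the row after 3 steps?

0001110
0101011
0101100

0101100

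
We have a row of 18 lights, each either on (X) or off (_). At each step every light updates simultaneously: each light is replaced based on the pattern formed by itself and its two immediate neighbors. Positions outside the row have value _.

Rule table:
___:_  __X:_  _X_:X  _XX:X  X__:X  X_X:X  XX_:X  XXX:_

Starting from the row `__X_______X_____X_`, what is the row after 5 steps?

__XX______XX____XX
__XXX_____XXX___XX
__X_XX____X_XX__XX
__XXXXX___XXXXX_XX
__X___XX__X___XXXX

__X___XX__X___XXXX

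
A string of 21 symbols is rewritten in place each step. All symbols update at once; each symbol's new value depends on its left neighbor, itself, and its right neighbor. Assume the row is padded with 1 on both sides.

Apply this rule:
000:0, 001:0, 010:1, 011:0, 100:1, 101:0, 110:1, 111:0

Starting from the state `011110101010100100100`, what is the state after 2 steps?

100010101010010010010

000010101010110110110
100010101010010010010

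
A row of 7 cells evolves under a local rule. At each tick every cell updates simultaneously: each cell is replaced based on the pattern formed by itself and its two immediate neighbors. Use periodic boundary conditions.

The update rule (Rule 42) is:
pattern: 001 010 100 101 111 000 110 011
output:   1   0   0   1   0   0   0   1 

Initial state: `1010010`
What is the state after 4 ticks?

0100101
1001010
0010101
0101010

0101010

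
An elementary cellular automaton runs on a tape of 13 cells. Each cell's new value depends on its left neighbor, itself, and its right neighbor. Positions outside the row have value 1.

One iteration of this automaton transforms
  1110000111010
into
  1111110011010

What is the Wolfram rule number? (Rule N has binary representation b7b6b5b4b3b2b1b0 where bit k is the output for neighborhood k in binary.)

213

position 0: 111 → 1  (bit 7 = 1)
position 2: 110 → 1  (bit 6 = 1)
position 10: 101 → 0  (bit 5 = 0)
position 3: 100 → 1  (bit 4 = 1)
position 7: 011 → 0  (bit 3 = 0)
position 11: 010 → 1  (bit 2 = 1)
position 6: 001 → 0  (bit 1 = 0)
position 4: 000 → 1  (bit 0 = 1)
bits b7..b0 = 11010101 = 213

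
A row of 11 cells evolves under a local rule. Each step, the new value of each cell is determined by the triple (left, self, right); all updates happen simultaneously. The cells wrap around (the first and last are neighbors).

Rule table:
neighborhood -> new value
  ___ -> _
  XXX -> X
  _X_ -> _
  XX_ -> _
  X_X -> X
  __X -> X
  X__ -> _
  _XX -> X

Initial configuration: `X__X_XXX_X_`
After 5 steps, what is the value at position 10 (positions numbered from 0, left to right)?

__X_XXX_X_X
_X_XXX_X_X_
X_XXX_X_X__
_XXX_X_X__X
XXX_X_X__X_
position 10 holds _

_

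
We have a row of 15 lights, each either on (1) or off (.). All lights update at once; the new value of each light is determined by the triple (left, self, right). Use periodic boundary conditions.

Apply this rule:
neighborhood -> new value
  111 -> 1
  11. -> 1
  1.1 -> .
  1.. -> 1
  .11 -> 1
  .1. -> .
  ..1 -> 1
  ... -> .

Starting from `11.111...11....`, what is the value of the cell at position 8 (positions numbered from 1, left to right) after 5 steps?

11.1111.1111..1
11.1111.1111111
11.1111.1111111  (fixed point — unchanged through step 5)
position 8 holds .

.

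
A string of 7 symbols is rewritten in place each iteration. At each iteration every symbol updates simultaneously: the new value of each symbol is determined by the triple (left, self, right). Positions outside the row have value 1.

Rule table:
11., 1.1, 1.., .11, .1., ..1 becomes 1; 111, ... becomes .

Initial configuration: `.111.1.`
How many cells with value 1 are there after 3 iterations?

11.1111
.111...
11.11.1
count of 1: 5

5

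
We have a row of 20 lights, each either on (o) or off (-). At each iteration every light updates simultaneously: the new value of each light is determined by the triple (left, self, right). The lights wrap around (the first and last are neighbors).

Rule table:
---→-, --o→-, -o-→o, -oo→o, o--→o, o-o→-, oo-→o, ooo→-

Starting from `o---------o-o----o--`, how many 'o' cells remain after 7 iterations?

iteration 1: oo--------o-oo---oo-
iteration 2: ooo-------o-ooo--oo-
iteration 3: o-oo------o-o-oo-oo-
iteration 4: o-ooo-----o-o-oo-oo-
iteration 5: o-o-oo----o-o-oo-oo-
iteration 6: o-o-ooo---o-o-oo-oo-
iteration 7: o-o-o-oo--o-o-oo-oo-
count of o: 11

11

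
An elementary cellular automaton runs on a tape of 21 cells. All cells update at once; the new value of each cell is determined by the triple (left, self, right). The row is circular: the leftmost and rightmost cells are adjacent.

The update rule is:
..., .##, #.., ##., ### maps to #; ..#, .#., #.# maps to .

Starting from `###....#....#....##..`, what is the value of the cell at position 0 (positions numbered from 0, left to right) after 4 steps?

#

######..###..###.###.
#######.####.###.###.
#######.####.###.###.  (fixed point — unchanged through step 4)
position 0 holds #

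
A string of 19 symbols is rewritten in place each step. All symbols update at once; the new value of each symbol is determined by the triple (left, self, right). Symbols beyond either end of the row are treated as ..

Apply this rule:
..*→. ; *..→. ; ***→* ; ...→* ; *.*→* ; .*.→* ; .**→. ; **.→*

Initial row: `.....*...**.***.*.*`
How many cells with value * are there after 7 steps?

****.*.*..**.******
.*******...**.*****
..******.*..**.****
*..*******...**.***
*...******.*..**.**
*.*..*******...**.*
***...******.*..***
count of *: 13

13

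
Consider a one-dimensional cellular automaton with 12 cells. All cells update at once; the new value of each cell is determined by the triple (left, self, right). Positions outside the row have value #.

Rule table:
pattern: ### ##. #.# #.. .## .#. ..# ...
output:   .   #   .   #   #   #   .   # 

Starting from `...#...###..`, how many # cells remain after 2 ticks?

##.###.#.##.
.#.#.#.#.##.
count of #: 6

6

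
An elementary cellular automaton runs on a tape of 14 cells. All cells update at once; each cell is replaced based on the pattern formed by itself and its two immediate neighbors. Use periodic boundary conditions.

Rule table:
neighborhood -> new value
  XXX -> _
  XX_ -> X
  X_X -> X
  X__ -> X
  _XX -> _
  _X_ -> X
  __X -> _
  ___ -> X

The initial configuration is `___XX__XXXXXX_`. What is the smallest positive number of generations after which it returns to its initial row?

generation 1: XX__XX______XX
generation 2: _XX__XXXXXX___
generation 3: __XX______XXXX
generation 4: X__XXXXXX____X
generation 5: XX______XXXX__
generation 6: _XXXXXX____XX_
generation 7: ______XXXX__XX
generation 8: XXXXX____XX__X
generation 9: ____XXXX__XX__
generation 10: XXX____XX__XXX
generation 11: __XXXX__XX____
generation 12: X____XX__XXXXX
generation 13: XXXX__XX______
generation 14: ___XX__XXXXXX_

14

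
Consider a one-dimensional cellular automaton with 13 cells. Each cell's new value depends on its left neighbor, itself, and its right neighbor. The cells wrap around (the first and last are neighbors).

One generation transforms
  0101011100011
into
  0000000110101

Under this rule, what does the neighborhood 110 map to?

At position 7 the neighborhood is 110; the next row has 1 there.

1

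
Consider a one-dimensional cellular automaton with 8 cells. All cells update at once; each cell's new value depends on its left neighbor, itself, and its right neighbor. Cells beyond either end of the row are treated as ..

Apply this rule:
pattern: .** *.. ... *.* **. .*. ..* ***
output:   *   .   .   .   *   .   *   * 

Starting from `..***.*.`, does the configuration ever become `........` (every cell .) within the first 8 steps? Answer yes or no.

no

.****...
*****...
*****...  (fixed point — unchanged through step 8)
step 8 is *****..., still not uniform .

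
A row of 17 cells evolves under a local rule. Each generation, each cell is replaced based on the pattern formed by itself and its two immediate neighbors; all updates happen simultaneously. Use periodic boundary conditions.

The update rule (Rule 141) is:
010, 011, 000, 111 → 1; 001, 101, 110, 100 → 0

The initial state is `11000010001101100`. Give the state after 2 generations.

10010010101001010

10011010101001000
10010010101001010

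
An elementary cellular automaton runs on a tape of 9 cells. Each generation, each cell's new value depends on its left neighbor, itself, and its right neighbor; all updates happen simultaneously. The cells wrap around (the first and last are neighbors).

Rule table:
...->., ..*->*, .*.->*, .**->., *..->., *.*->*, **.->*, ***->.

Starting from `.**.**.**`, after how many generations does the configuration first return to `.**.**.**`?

generation 1: *.**.**.*
generation 2: **.**.**.
generation 3: .**.**.**

3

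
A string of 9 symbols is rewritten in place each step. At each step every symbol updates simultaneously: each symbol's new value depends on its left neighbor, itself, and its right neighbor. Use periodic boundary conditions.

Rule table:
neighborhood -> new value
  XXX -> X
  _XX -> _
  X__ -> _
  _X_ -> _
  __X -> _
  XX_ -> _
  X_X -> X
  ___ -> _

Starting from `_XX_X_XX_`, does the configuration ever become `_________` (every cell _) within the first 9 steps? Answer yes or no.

yes

___X_X___
____X____
_________
all cells are _ at step 3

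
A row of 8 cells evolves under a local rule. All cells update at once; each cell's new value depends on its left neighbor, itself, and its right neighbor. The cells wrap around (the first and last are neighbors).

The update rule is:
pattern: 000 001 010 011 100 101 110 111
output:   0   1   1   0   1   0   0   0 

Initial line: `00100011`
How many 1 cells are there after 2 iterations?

11110100
00000111
count of 1: 3

3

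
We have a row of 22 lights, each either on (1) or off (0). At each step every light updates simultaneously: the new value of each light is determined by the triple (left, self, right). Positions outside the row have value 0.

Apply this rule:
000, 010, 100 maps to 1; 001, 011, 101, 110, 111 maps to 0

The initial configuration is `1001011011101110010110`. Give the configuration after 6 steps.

1101000000000001010001
0001111111111101011101
1100000000000001000001
0011111111111101111101
1000000000000000000001
1111111111111111111101

1111111111111111111101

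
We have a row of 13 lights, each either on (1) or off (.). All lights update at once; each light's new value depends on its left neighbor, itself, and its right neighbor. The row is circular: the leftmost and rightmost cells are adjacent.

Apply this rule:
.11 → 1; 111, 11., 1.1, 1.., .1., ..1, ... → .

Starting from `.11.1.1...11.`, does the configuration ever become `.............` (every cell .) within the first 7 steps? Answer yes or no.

step 1: .1........1..
step 2: .............
all cells are . at step 2

yes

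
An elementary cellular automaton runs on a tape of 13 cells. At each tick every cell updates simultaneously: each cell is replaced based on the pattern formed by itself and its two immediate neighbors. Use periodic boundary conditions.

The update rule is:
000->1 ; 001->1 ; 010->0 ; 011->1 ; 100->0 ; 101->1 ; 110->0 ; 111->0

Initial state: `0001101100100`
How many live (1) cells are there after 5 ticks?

1111011001001
0000110010011
0111100100110
1100001001100
1001110011001
count of 1: 7

7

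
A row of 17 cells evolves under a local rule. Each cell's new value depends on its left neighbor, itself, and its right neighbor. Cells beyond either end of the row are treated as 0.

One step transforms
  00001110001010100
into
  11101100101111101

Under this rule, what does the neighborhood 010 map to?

1

At position 10 the neighborhood is 010; the next row has 1 there.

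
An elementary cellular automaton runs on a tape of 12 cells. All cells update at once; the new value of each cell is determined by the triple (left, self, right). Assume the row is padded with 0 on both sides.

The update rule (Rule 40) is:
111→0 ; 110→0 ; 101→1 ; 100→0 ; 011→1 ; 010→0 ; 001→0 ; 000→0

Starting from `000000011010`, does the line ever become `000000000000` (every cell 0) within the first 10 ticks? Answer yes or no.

yes

tick 1: 000000010100
tick 2: 000000001000
tick 3: 000000000000
all cells are 0 at tick 3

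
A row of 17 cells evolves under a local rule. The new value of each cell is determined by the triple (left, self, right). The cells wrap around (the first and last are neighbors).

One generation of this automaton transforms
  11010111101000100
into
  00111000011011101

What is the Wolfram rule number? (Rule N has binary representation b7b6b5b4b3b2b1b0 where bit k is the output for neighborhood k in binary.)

39

position 6: 111 → 0  (bit 7 = 0)
position 1: 110 → 0  (bit 6 = 0)
position 2: 101 → 1  (bit 5 = 1)
position 11: 100 → 0  (bit 4 = 0)
position 0: 011 → 0  (bit 3 = 0)
position 3: 010 → 1  (bit 2 = 1)
position 13: 001 → 1  (bit 1 = 1)
position 12: 000 → 1  (bit 0 = 1)
bits b7..b0 = 00100111 = 39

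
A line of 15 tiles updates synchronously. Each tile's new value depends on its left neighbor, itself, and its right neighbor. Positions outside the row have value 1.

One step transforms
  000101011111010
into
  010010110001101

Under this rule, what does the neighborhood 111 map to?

0

At position 8 the neighborhood is 111; the next row has 0 there.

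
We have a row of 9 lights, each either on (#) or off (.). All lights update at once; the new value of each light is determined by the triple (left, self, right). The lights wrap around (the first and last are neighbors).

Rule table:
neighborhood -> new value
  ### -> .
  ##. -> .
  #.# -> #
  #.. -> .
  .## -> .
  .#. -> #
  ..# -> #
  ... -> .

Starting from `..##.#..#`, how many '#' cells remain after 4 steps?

.#..##.##
##.#..#..
..##.##.#
.#..#..##
count of #: 4

4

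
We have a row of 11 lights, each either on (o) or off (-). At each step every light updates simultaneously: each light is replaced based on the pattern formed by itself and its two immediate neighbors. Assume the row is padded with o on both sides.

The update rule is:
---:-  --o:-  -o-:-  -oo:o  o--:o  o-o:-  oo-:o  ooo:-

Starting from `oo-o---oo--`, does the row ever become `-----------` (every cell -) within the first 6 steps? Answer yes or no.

no

-o--o--ooo-
--o--o-o-o-
o--o-------
oo--o------
-oo--o-----
-ooo--o----
step 6 is -ooo--o----, still not uniform -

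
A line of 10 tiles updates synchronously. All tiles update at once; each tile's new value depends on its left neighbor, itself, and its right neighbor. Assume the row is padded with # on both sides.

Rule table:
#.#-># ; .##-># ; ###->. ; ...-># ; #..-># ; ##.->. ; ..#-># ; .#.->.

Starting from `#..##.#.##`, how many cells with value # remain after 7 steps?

.###.#.##.
##..#.##.#
..##.##.##
###.##.##.
...##.##.#
####.##.##
....##.##.
count of #: 4

4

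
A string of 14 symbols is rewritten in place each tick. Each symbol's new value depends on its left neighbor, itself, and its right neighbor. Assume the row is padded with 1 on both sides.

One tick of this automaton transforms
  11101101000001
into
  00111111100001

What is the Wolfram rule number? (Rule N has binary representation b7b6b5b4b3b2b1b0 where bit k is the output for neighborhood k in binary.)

position 0: 111 → 0  (bit 7 = 0)
position 2: 110 → 1  (bit 6 = 1)
position 3: 101 → 1  (bit 5 = 1)
position 8: 100 → 1  (bit 4 = 1)
position 4: 011 → 1  (bit 3 = 1)
position 7: 010 → 1  (bit 2 = 1)
position 12: 001 → 0  (bit 1 = 0)
position 9: 000 → 0  (bit 0 = 0)
bits b7..b0 = 01111100 = 124

124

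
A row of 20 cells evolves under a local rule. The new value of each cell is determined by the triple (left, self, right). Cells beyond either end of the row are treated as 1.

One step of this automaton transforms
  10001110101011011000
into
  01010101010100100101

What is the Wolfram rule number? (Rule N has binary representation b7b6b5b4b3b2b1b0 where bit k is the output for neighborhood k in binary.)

position 5: 111 → 1  (bit 7 = 1)
position 0: 110 → 0  (bit 6 = 0)
position 7: 101 → 1  (bit 5 = 1)
position 1: 100 → 1  (bit 4 = 1)
position 4: 011 → 0  (bit 3 = 0)
position 8: 010 → 0  (bit 2 = 0)
position 3: 001 → 1  (bit 1 = 1)
position 2: 000 → 0  (bit 0 = 0)
bits b7..b0 = 10110010 = 178

178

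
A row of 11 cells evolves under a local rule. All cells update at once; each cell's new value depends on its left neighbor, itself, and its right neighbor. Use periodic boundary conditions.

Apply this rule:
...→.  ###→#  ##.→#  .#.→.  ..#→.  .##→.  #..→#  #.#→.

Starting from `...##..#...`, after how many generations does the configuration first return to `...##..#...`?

....##..#..
.....##..#.
......##..#
#......##..
.#......##.
..#......##
#..#......#
##..#......
.##..#.....
..##..#....
...##..#...

11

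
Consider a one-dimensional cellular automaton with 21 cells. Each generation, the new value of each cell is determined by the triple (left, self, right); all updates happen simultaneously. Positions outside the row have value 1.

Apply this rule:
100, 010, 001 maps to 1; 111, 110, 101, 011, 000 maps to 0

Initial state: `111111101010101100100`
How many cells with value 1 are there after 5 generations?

9

000000001010100011111
100000011010110100000
010000100010000110001
011001110111001001010
000110000000111111010
count of 1: 9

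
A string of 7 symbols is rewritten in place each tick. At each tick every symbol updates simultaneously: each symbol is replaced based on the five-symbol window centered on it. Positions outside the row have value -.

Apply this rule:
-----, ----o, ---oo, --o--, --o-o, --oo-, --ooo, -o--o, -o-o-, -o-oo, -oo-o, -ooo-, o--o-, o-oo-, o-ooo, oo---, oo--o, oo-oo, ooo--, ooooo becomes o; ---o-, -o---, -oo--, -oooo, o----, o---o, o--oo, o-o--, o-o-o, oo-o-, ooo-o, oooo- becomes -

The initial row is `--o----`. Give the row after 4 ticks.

o-o--oo
oo-o-o-
oo--o--
o-ooo--

o-ooo--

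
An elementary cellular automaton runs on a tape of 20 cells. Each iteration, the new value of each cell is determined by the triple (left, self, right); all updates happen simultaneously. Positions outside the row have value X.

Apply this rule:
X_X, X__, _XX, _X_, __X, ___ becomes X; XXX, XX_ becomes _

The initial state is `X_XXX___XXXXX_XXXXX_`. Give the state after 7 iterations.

iteration 1: _XX__XXXX____XX____X
iteration 2: XX_XXX___XXXXX_XXXXX
iteration 3: __XX__XXXX____XX____
iteration 4: XXX_XXX___XXXXX_XXXX
iteration 5: ___XX__XXXX____XX___
iteration 6: XXXX_XXX___XXXXX_XXX
iteration 7: ____XX__XXXX____XX__

____XX__XXXX____XX__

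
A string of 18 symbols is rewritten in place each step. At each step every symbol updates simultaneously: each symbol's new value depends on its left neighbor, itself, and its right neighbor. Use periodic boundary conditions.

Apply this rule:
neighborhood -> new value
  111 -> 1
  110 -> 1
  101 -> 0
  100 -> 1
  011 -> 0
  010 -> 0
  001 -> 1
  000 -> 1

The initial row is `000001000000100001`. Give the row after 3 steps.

step 1: 111110111111011110
step 2: 011110011111001110
step 3: 101111101111110111

101111101111110111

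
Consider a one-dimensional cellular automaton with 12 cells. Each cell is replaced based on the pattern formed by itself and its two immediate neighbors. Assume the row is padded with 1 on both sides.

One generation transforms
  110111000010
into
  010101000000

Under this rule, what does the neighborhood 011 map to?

1

At position 3 the neighborhood is 011; the next row has 1 there.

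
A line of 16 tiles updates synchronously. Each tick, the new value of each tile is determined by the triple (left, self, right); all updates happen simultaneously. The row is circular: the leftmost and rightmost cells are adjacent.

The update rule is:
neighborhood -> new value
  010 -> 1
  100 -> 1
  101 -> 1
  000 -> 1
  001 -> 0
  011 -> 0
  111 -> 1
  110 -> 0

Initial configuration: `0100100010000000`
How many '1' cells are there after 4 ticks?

0110111011111111
1001010101111110
1101111110111101
1010111101011010
count of 1: 10

10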